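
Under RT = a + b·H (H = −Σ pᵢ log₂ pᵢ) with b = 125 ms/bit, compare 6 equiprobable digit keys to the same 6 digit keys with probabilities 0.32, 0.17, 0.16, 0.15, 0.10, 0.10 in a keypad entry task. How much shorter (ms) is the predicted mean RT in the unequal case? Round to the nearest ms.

16 ms

Equiprobable entropy H₀ = log₂ 6 = 2.5850 bits.
Skewed entropy H = −Σ pᵢ log₂ pᵢ = 2.4586 bits.
ΔRT = b·(H₀ − H) = 125 × 0.1264 = 15.80 ms.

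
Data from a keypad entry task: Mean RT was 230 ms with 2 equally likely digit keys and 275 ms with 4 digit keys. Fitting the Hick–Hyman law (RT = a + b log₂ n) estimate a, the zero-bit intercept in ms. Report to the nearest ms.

185 ms

The slope on a log₂ axis is (275 − 230) / (2 − 1) = 45 ms/bit.
Intercept: a = 230 − 45·log₂(2) = 185.000 ms.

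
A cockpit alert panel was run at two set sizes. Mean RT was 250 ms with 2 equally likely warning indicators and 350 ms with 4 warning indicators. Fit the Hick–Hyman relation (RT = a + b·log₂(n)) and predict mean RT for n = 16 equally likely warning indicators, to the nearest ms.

With log₂ n on the abscissa the relation is linear; from the two conditions:
  b = (350 − 250) / (log₂ 4 − log₂ 2) = 100 / (2 − 1) = 100 ms/bit
  a = 250 − 100 × 1 = 150 ms
Then RT(16) = 150 + 100 × log₂ 16 = 150 + 100 × 4 ≈ 550.000 ms.

550 ms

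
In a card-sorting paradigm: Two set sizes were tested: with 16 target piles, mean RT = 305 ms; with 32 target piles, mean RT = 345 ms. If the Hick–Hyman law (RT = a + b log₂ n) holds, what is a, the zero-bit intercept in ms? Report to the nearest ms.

145 ms

b = (RT₂ − RT₁)/(log₂ n₂ − log₂ n₁) = (345 − 305)/(5 − 4) = 40 ms/bit.
Intercept: a = 305 − 40·log₂(16) = 145.000 ms.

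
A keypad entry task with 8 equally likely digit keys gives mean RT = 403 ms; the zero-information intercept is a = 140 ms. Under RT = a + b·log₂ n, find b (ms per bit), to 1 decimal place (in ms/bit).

87.7 ms/bit

8 alternatives carry log₂ 8 = 3 bits; the choice cost is 403 − 140 = 263 ms, so b = 263/3 = 87.667 ms/bit.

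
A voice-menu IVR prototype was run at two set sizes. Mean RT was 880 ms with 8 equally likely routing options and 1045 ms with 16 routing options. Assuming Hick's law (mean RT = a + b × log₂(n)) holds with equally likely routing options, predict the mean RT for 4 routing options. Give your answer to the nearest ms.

Solve the two-equation system in a and b:
  b = (1045 − 880) / (log₂ 16 − log₂ 8) = 165 / (4 − 3) = 165 ms/bit
  a = 880 − 165 × 3 = 385 ms
Then RT(4) = 385 + 165 × log₂ 4 = 385 + 165 × 2 ≈ 715.000 ms.

715 ms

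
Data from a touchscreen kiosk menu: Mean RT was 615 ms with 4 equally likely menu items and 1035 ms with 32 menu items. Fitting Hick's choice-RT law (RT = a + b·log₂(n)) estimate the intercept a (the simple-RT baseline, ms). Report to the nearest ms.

335 ms

Slope: b = (1035 − 615) / (log₂ 32 − log₂ 4) = 420/3.0000 = 140 ms/bit.
a = RT₁ − b·log₂ n₁ = 615 − 140 × 2 = 335.000 ms.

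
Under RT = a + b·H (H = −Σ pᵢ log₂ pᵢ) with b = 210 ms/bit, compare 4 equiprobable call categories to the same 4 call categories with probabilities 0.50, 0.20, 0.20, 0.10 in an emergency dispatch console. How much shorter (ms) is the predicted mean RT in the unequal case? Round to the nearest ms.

50 ms

The RT saving is b·ΔH. Equiprobable H₀ = log₂(4) = 2.0000 bits; with the given probabilities H = 1.7610 bits.
b·(H₀ − H) = 210 × (2.0000 − 1.7610) = 50.20 ms.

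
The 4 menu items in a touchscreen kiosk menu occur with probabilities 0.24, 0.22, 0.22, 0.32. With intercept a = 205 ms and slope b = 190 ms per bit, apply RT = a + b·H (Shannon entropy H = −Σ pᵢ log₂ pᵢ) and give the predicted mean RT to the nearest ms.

Entropy contributions −pᵢ log₂ pᵢ: 0.4941, 0.4806, 0.4806, 0.5260; sum H = 1.9813 bits.
RT = a + bH = 205 + 190·1.9813 = 581.45 ms.

581 ms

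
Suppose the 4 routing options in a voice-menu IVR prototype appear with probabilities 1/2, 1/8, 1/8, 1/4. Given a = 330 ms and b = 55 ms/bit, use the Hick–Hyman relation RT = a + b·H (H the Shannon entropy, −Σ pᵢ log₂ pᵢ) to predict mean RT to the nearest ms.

Each term −pᵢ log₂ pᵢ: 0.5·1 + 0.125·3 + 0.125·3 + 0.25·2; summed, H = 1.750 bits.
Mean RT = a + bH = 330 + 55·1.750 = 426.25 ms.

426 ms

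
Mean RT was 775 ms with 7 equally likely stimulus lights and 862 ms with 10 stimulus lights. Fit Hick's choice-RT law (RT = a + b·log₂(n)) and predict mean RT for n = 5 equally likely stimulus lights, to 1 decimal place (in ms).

Solve the two-equation system in a and b:
  b = (862 − 775) / (log₂ 10 − log₂ 7) = 87 / (3.3219 − 2.8074) = 169.072 ms/bit
  a = 775 − 169.072 × 2.8074 = 300.354 ms
Then RT(5) = 300.354 + 169.072 × log₂ 5 = 300.354 + 169.072 × 2.3219 ≈ 692.928 ms.

692.9 ms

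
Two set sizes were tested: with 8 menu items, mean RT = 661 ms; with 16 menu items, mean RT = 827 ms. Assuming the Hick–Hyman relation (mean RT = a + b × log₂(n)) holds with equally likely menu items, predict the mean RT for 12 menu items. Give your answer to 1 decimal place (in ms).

Solve the two-equation system in a and b:
  b = (827 − 661) / (log₂ 16 − log₂ 8) = 166 / (4 − 3) = 166.000 ms/bit
  a = 661 − 166.000 × 3 = 163.000 ms
Then RT(12) = 163.000 + 166.000 × log₂ 12 = 163.000 + 166.000 × 3.5850 ≈ 758.104 ms.

758.1 ms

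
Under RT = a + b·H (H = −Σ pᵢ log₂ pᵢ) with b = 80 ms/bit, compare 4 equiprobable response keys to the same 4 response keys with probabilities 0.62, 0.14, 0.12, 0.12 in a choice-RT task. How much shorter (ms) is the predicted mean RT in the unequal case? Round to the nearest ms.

35 ms

The RT saving is b·ΔH. Equiprobable H₀ = log₂(4) = 2.0000 bits; with the given probabilities H = 1.5588 bits.
b·(H₀ − H) = 80 × (2.0000 − 1.5588) = 35.29 ms.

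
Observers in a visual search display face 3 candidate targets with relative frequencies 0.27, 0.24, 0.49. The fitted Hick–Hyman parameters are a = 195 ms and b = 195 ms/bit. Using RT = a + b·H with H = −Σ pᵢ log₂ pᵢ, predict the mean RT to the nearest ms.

489 ms

Entropy contributions −pᵢ log₂ pᵢ: 0.5100, 0.4941, 0.5043; sum H = 1.5084 bits.
RT = a + bH = 195 + 195·1.5084 = 489.15 ms.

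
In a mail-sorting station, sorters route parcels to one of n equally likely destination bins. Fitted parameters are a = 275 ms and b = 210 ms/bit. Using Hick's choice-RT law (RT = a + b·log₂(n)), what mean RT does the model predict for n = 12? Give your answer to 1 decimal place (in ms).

log₂(12) = 3.5850 bits, so RT = 275 + 210 × 3.5850 ≈ 1027.842 ms.

1027.8 ms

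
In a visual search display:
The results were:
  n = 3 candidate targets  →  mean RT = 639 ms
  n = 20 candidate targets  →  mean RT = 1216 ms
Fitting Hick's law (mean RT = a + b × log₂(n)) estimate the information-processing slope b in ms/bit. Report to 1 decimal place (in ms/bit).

The slope on a log₂ axis is (1216 − 639) / (4.3219 − 1.5850) = 210.817 ms/bit.

210.8 ms/bit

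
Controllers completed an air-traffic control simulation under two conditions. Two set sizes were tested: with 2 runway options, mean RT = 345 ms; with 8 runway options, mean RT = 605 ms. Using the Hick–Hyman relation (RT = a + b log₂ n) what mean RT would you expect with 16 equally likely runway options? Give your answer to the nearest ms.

Solve the two-equation system in a and b:
  b = (605 − 345) / (log₂ 8 − log₂ 2) = 260 / (3 − 1) = 130 ms/bit
  a = 345 − 130 × 1 = 215 ms
Then RT(16) = 215 + 130 × log₂ 16 = 215 + 130 × 4 ≈ 735.000 ms.

735 ms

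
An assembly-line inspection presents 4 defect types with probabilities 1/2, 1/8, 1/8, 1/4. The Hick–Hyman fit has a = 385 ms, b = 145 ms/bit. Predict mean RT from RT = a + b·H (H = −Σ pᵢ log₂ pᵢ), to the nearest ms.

639 ms

H = −Σ pᵢ log₂ pᵢ = 0.5·1 + 0.125·3 + 0.125·3 + 0.25·2 = 1.750 bits.
RT = 385 + 145 × 1.750 = 638.75 ms.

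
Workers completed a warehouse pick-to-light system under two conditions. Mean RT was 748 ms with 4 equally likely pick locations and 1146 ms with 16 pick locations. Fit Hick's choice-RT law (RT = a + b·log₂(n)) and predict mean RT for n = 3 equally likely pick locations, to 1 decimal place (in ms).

With log₂ n on the abscissa the relation is linear; from the two conditions:
  b = (1146 − 748) / (log₂ 16 − log₂ 4) = 398 / (4 − 2) = 199.000 ms/bit
  a = 748 − 199.000 × 2 = 350.000 ms
Then RT(3) = 350.000 + 199.000 × log₂ 3 = 350.000 + 199.000 × 1.5850 ≈ 665.408 ms.

665.4 ms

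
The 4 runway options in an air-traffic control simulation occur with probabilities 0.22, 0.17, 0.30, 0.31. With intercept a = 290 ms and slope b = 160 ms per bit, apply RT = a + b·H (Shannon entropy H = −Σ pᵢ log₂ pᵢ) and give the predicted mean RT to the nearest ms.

604 ms

H = 0.22·log₂(1/0.22) + 0.17·log₂(1/0.17) + 0.30·log₂(1/0.30) + 0.31·log₂(1/0.31) = 1.9600 bits.
RT = 290 + 160 × 1.9600 = 603.61 ms.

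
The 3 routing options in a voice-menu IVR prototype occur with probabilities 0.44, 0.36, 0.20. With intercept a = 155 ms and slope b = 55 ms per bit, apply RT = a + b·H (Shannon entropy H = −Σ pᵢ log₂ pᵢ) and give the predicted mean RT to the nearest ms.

238 ms

Entropy contributions −pᵢ log₂ pᵢ: 0.5211, 0.5306, 0.4644; sum H = 1.5161 bits.
RT = a + bH = 155 + 55·1.5161 = 238.39 ms.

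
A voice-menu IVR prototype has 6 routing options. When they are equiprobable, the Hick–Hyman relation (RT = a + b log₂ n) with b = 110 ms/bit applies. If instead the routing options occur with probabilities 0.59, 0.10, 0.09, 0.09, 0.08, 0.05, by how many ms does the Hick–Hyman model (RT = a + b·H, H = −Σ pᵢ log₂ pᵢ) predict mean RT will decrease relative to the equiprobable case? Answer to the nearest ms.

74 ms

The RT saving is b·ΔH. Equiprobable H₀ = log₂(6) = 2.5850 bits; with the given probabilities H = 1.9142 bits.
b·(H₀ − H) = 110 × (2.5850 − 1.9142) = 73.78 ms.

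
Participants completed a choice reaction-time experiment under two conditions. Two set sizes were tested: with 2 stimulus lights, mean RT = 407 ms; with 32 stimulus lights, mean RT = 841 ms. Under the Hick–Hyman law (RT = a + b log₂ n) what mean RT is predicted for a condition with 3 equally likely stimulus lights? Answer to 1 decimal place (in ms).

470.5 ms

Solve the two-equation system in a and b:
  b = (841 − 407) / (log₂ 32 − log₂ 2) = 434 / (5 − 1) = 108.500 ms/bit
  a = 407 − 108.500 × 1 = 298.500 ms
Then RT(3) = 298.500 + 108.500 × log₂ 3 = 298.500 + 108.500 × 1.5850 ≈ 470.468 ms.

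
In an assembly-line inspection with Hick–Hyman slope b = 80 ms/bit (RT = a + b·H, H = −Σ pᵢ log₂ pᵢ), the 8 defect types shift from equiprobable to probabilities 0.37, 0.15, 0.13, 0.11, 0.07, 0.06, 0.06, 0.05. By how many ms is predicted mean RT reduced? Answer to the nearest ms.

The RT saving is b·ΔH. Equiprobable H₀ = log₂(8) = 3.0000 bits; with the given probabilities H = 2.6459 bits.
b·(H₀ − H) = 80 × (3.0000 − 2.6459) = 28.33 ms.

28 ms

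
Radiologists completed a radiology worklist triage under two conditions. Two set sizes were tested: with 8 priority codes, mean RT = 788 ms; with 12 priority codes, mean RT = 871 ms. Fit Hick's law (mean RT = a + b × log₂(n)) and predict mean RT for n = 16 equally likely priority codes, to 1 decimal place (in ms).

With log₂ n on the abscissa the relation is linear; from the two conditions:
  b = (871 − 788) / (log₂ 12 − log₂ 8) = 83 / (3.5850 − 3) = 141.889 ms/bit
  a = 788 − 141.889 × 3 = 362.332 ms
Then RT(16) = 362.332 + 141.889 × log₂ 16 = 362.332 + 141.889 × 4 ≈ 929.889 ms.

929.9 ms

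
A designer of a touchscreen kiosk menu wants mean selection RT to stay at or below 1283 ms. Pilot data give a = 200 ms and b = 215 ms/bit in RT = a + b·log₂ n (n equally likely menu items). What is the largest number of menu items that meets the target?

215·log₂ n ≤ 1283 − 200 = 1083, giving log₂ n ≤ 5.0372 and n ≤ 32.836. The largest whole number is 32.

32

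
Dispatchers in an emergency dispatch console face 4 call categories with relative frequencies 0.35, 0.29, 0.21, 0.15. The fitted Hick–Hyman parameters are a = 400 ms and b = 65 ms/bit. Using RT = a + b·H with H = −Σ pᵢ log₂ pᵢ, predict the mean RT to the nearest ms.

526 ms

H = 0.35·log₂(1/0.35) + 0.29·log₂(1/0.29) + 0.21·log₂(1/0.21) + 0.15·log₂(1/0.15) = 1.9314 bits.
RT = 400 + 65 × 1.9314 = 525.54 ms.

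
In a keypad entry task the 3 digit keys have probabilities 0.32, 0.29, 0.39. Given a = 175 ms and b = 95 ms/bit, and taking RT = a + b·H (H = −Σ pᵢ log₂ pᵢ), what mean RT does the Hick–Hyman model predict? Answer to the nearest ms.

325 ms

H = 0.32·log₂(1/0.32) + 0.29·log₂(1/0.29) + 0.39·log₂(1/0.39) = 1.5737 bits.
RT = 175 + 95 × 1.5737 = 324.50 ms.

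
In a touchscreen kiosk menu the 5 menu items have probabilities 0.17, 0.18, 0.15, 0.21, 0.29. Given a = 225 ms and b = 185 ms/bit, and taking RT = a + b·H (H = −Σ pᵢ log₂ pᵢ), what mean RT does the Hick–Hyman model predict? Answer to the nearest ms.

647 ms

H = 0.17·log₂(1/0.17) + 0.18·log₂(1/0.18) + 0.15·log₂(1/0.15) + 0.21·log₂(1/0.21) + 0.29·log₂(1/0.29) = 2.2812 bits.
RT = 225 + 185 × 2.2812 = 647.02 ms.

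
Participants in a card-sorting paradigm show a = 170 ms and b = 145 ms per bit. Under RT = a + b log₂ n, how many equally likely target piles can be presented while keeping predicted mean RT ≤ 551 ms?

Set 170 + 145·log₂ n ≤ 551 → log₂ n ≤ (551 − 170)/145 = 2.6276.
So n ≤ 2^2.6276 = 6.180; the largest integer n is 6.

6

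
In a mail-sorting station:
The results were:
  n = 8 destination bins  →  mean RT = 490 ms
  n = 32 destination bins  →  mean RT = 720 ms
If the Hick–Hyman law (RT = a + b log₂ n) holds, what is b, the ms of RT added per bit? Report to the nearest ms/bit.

The slope on a log₂ axis is (720 − 490) / (5 − 3) = 115 ms/bit.

115 ms/bit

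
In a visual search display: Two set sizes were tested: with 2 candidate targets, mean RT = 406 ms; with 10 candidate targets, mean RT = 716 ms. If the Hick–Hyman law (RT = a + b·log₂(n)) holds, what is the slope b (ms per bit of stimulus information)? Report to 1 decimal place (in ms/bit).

b = (RT₂ − RT₁)/(log₂ n₂ − log₂ n₁) = (716 − 406)/(3.3219 − 1) = 133.510 ms/bit.

133.5 ms/bit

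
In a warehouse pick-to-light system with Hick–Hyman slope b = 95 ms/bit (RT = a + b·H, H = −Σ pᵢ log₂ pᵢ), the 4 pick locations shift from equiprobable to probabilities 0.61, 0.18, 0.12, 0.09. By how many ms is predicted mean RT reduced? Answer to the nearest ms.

42 ms

The RT saving is b·ΔH. Equiprobable H₀ = log₂(4) = 2.0000 bits; with the given probabilities H = 1.5600 bits.
b·(H₀ − H) = 95 × (2.0000 − 1.5600) = 41.80 ms.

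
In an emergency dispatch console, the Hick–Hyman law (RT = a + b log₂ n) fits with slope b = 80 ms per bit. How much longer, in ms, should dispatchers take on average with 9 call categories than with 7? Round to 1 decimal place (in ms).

The intercept a cancels: ΔRT = b·(log₂ n₂ − log₂ n₁) = b·log₂(n₂/n₁).
log₂(9) − log₂(7) = 3.1699 − 2.8074 = 0.3626.
ΔRT = 80 × 0.3626 = 29.006 ms.

29.0 ms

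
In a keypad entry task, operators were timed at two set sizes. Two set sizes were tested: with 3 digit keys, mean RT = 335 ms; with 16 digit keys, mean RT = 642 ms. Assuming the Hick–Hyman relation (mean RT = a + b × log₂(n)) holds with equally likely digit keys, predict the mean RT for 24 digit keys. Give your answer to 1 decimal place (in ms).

With log₂ n on the abscissa the relation is linear; from the two conditions:
  b = (642 − 335) / (log₂ 16 − log₂ 3) = 307 / (4 − 1.5850) = 127.120 ms/bit
  a = 335 − 127.120 × 1.5850 = 133.519 ms
Then RT(24) = 133.519 + 127.120 × log₂ 24 = 133.519 + 127.120 × 4.5850 ≈ 716.361 ms.

716.4 ms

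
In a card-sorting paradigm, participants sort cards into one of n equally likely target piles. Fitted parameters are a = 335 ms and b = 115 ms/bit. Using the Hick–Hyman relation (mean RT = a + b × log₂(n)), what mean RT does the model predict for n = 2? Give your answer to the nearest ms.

450 ms

log₂(2) = 1 bits, so RT = 335 + 115 × 1 ≈ 450.000 ms.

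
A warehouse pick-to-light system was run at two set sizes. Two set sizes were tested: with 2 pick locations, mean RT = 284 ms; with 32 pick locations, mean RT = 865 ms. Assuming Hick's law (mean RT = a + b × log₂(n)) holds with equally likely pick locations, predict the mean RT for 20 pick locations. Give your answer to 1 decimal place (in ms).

Fit slope and intercept:
  b = (865 − 284) / (log₂ 32 − log₂ 2) = 581 / (5 − 1) = 145.250 ms/bit
  a = 284 − 145.250 × 1 = 138.750 ms
Then RT(20) = 138.750 + 145.250 × log₂ 20 = 138.750 + 145.250 × 4.3219 ≈ 766.510 ms.

766.5 ms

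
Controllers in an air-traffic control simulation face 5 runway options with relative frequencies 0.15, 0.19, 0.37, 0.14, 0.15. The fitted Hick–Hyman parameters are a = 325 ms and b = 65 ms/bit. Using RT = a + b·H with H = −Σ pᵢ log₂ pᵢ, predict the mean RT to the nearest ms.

468 ms

H = 0.15·log₂(1/0.15) + 0.19·log₂(1/0.19) + 0.37·log₂(1/0.37) + 0.14·log₂(1/0.14) + 0.15·log₂(1/0.15) = 2.2042 bits.
RT = 325 + 65 × 2.2042 = 468.27 ms.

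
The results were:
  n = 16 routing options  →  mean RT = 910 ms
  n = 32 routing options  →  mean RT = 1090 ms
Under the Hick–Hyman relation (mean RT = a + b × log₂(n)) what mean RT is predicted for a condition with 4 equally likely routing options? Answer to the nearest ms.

550 ms

Fit slope and intercept:
  b = (1090 − 910) / (log₂ 32 − log₂ 16) = 180 / (5 − 4) = 180 ms/bit
  a = 910 − 180 × 4 = 190 ms
Then RT(4) = 190 + 180 × log₂ 4 = 190 + 180 × 2 ≈ 550.000 ms.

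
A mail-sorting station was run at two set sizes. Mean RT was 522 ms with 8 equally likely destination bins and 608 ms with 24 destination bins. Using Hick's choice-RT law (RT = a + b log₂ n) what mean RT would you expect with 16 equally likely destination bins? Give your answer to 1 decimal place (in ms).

576.3 ms

Solve the two-equation system in a and b:
  b = (608 − 522) / (log₂ 24 − log₂ 8) = 86 / (4.5850 − 3) = 54.260 ms/bit
  a = 522 − 54.260 × 3 = 359.220 ms
Then RT(16) = 359.220 + 54.260 × log₂ 16 = 359.220 + 54.260 × 4 ≈ 576.260 ms.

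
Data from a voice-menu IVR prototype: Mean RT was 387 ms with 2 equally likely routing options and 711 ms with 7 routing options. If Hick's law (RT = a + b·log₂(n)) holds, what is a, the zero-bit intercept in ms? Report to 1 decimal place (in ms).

207.7 ms

b = (RT₂ − RT₁)/(log₂ n₂ − log₂ n₁) = (711 − 387)/(2.8074 − 1) = 179.268 ms/bit.
a = RT₁ − b·log₂ n₁ = 387 − 179.268 × 1 = 207.732 ms.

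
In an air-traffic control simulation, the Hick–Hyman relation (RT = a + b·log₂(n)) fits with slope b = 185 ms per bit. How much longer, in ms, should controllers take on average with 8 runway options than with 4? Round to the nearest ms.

185 ms

The intercept a cancels: ΔRT = b·(log₂ n₂ − log₂ n₁) = b·log₂(n₂/n₁).
log₂(8) − log₂(4) = log₂(8/4) = log₂(2) = 1.
ΔRT = 185 × 1.0000 = 185.000 ms.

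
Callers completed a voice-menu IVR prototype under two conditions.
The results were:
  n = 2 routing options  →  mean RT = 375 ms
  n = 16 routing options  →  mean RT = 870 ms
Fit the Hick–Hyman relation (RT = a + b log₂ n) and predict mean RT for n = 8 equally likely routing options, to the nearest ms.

Fit slope and intercept:
  b = (870 − 375) / (log₂ 16 − log₂ 2) = 495 / (4 − 1) = 165 ms/bit
  a = 375 − 165 × 1 = 210 ms
Then RT(8) = 210 + 165 × log₂ 8 = 210 + 165 × 3 ≈ 705.000 ms.

705 ms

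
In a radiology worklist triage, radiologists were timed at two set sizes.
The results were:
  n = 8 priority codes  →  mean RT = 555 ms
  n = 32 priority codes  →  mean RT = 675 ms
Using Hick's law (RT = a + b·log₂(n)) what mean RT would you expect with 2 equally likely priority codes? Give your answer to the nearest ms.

Solve the two-equation system in a and b:
  b = (675 − 555) / (log₂ 32 − log₂ 8) = 120 / (5 − 3) = 60 ms/bit
  a = 555 − 60 × 3 = 375 ms
Then RT(2) = 375 + 60 × log₂ 2 = 375 + 60 × 1 ≈ 435.000 ms.

435 ms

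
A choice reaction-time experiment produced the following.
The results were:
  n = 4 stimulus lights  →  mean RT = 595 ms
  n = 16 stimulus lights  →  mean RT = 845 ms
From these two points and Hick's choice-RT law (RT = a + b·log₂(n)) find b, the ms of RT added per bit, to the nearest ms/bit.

Slope: b = (845 − 595) / (log₂ 16 − log₂ 4) = 250/2.0000 = 125 ms/bit.

125 ms/bit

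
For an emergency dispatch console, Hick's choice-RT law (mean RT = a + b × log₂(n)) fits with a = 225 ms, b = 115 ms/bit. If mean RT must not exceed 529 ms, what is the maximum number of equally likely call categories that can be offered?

Set 225 + 115·log₂ n ≤ 529 → log₂ n ≤ (529 − 225)/115 = 2.6435.
So n ≤ 2^2.6435 = 6.248; the largest integer n is 6.

6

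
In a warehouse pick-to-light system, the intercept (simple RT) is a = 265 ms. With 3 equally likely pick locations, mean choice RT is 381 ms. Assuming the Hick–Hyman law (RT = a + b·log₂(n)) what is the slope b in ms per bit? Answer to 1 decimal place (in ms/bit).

73.2 ms/bit

log₂(3) = 1.5850 bits.
b = (RT − a)/log₂ n = (381 − 265) / 1.5850 = 73.188 ms/bit.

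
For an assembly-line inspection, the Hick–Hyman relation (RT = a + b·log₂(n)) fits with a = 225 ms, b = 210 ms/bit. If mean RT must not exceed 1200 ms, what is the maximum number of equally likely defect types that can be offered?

24

Set 225 + 210·log₂ n ≤ 1200 → log₂ n ≤ (1200 − 225)/210 = 4.6429.
So n ≤ 2^4.6429 = 24.983; the largest integer n is 24.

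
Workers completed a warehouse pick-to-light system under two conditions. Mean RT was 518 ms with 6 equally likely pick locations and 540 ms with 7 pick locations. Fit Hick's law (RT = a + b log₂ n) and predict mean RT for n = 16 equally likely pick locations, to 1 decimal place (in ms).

658.0 ms

Solve the two-equation system in a and b:
  b = (540 − 518) / (log₂ 7 − log₂ 6) = 22 / (2.8074 − 2.5850) = 98.924 ms/bit
  a = 518 − 98.924 × 2.5850 = 262.285 ms
Then RT(16) = 262.285 + 98.924 × log₂ 16 = 262.285 + 98.924 × 4 ≈ 657.982 ms.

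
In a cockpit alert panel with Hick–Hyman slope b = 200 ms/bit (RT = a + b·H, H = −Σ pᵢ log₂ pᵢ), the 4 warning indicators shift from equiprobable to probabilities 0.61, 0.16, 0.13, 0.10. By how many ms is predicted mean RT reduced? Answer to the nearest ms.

85 ms

Equiprobable entropy H₀ = log₂ 4 = 2.0000 bits.
Skewed entropy H = −Σ pᵢ log₂ pᵢ = 1.5729 bits.
ΔRT = b·(H₀ − H) = 200 × 0.4271 = 85.43 ms.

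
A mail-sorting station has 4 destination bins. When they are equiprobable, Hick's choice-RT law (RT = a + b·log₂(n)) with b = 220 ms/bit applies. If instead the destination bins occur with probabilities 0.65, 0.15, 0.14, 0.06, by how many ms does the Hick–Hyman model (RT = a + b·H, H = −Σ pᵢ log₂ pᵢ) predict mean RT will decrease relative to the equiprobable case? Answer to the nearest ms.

The RT saving is b·ΔH. Equiprobable H₀ = log₂(4) = 2.0000 bits; with the given probabilities H = 1.4552 bits.
b·(H₀ − H) = 220 × (2.0000 − 1.4552) = 119.87 ms.

120 ms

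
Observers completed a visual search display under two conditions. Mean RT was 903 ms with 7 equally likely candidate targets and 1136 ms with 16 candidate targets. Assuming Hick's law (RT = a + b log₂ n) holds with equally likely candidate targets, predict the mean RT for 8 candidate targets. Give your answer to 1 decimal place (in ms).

Fit slope and intercept:
  b = (1136 − 903) / (log₂ 16 − log₂ 7) = 233 / (4 − 2.8074) = 195.364 ms/bit
  a = 903 − 195.364 × 2.8074 = 354.544 ms
Then RT(8) = 354.544 + 195.364 × log₂ 8 = 354.544 + 195.364 × 3 ≈ 940.636 ms.

940.6 ms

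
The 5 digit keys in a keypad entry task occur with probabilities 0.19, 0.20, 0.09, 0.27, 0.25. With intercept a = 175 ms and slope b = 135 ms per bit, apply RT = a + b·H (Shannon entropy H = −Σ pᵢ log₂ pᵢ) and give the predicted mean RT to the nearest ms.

478 ms

H = 0.19·log₂(1/0.19) + 0.20·log₂(1/0.20) + 0.09·log₂(1/0.09) + 0.27·log₂(1/0.27) + 0.25·log₂(1/0.25) = 2.2423 bits.
RT = 175 + 135 × 2.2423 = 477.71 ms.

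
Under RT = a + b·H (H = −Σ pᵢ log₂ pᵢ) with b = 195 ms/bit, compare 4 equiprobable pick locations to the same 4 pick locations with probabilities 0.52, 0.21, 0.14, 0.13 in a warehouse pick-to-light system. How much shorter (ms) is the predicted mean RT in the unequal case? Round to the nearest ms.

The RT saving is b·ΔH. Equiprobable H₀ = log₂(4) = 2.0000 bits; with the given probabilities H = 1.7432 bits.
b·(H₀ − H) = 195 × (2.0000 − 1.7432) = 50.08 ms.

50 ms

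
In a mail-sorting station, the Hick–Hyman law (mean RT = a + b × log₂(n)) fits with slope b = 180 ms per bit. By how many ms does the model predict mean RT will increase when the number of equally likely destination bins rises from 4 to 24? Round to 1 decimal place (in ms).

465.3 ms

The intercept a cancels: ΔRT = b·(log₂ n₂ − log₂ n₁) = b·log₂(n₂/n₁).
log₂(24) − log₂(4) = 4.5850 − 2 = 2.5850.
ΔRT = 180 × 2.5850 = 465.293 ms.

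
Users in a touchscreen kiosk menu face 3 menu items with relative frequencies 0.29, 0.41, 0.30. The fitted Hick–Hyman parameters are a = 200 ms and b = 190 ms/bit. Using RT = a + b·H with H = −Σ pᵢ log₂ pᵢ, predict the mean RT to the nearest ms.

Entropy contributions −pᵢ log₂ pᵢ: 0.5179, 0.5274, 0.5211; sum H = 1.5664 bits.
RT = a + bH = 200 + 190·1.5664 = 497.61 ms.

498 ms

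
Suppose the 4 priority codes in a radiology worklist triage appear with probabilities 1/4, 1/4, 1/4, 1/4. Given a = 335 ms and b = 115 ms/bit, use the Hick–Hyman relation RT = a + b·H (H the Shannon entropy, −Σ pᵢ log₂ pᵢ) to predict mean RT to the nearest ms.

565 ms

Each term −pᵢ log₂ pᵢ: 0.25·2 + 0.25·2 + 0.25·2 + 0.25·2; summed, H = 2.000 bits.
Mean RT = a + bH = 335 + 115·2.000 = 565.00 ms.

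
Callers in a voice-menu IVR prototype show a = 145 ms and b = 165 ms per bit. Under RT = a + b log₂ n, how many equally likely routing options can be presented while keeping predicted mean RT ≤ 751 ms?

12

Information budget: (751 − 145)/165 = 3.6727 bits, so n ≤ 2^3.6727 = 12.753 → at most 12.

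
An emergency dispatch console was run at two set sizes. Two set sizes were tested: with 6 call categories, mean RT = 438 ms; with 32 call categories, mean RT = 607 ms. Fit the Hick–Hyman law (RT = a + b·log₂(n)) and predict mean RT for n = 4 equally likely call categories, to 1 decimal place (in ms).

RT is linear in log₂ n, so two points fix the line:
  b = (607 − 438) / (log₂ 32 − log₂ 6) = 169 / (5 − 2.5850) = 69.978 ms/bit
  a = 438 − 69.978 × 2.5850 = 257.109 ms
Then RT(4) = 257.109 + 69.978 × log₂ 4 = 257.109 + 69.978 × 2 ≈ 397.065 ms.

397.1 ms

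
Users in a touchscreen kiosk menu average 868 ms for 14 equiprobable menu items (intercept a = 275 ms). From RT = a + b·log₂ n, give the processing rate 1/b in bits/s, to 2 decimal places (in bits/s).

b = (868 − 275)/log₂ 14 = 593/3.8074 = 155.751 ms per bit = 0.15575 s/bit; the reciprocal is 6.420 bits/s.

6.42 bits/s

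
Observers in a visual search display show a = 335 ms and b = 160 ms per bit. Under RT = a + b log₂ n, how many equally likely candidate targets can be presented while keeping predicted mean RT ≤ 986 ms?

16

Information budget: (986 − 335)/160 = 4.0687 bits, so n ≤ 2^4.0687 = 16.781 → at most 16.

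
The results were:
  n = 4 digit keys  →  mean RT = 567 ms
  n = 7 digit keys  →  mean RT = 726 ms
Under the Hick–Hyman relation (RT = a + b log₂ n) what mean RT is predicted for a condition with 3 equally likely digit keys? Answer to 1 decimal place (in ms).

485.3 ms

Fit slope and intercept:
  b = (726 − 567) / (log₂ 7 − log₂ 4) = 159 / (2.8074 − 2) = 196.939 ms/bit
  a = 567 − 196.939 × 2 = 173.121 ms
Then RT(3) = 173.121 + 196.939 × log₂ 3 = 173.121 + 196.939 × 1.5850 ≈ 485.263 ms.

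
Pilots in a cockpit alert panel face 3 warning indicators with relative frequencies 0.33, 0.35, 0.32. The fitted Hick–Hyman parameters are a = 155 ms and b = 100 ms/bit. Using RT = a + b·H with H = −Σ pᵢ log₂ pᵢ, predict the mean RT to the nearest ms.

H = 0.33·log₂(1/0.33) + 0.35·log₂(1/0.35) + 0.32·log₂(1/0.32) = 1.5840 bits.
RT = 155 + 100 × 1.5840 = 313.40 ms.

313 ms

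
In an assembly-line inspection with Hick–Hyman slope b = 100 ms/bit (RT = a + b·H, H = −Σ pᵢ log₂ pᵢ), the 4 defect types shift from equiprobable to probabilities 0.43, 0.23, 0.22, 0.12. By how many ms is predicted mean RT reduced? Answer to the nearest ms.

14 ms

The RT saving is b·ΔH. Equiprobable H₀ = log₂(4) = 2.0000 bits; with the given probabilities H = 1.8589 bits.
b·(H₀ − H) = 100 × (2.0000 − 1.8589) = 14.11 ms.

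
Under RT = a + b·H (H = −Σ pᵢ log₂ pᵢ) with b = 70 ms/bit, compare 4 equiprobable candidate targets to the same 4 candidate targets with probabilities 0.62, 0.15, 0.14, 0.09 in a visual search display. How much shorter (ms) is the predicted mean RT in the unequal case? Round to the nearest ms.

Equiprobable entropy H₀ = log₂ 4 = 2.0000 bits.
Skewed entropy H = −Σ pᵢ log₂ pᵢ = 1.5479 bits.
ΔRT = b·(H₀ − H) = 70 × 0.4521 = 31.65 ms.

32 ms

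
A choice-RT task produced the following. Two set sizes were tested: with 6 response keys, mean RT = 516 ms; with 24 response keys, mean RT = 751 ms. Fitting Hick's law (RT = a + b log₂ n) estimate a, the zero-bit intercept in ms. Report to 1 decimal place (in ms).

212.3 ms

The slope on a log₂ axis is (751 − 516) / (4.5850 − 2.5850) = 117.500 ms/bit.
Intercept: a = 516 − 117.500·log₂(6) = 212.267 ms.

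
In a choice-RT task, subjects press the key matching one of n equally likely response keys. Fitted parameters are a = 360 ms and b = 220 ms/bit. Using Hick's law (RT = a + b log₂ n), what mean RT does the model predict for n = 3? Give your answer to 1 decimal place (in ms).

log₂(3) = 1.5850 bits, so RT = 360 + 220 × 1.5850 ≈ 708.692 ms.

708.7 ms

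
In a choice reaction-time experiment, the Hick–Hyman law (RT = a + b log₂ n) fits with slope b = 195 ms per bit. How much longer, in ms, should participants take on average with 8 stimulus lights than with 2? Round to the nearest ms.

390 ms

The intercept a cancels: ΔRT = b·(log₂ n₂ − log₂ n₁) = b·log₂(n₂/n₁).
log₂(8) − log₂(2) = log₂(8/2) = log₂(4) = 2.
ΔRT = 195 × 2.0000 = 390.000 ms.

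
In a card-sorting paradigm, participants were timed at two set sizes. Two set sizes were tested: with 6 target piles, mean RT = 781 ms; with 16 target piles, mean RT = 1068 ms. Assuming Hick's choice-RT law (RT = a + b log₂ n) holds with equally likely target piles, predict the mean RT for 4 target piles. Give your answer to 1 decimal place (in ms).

RT is linear in log₂ n, so two points fix the line:
  b = (1068 − 781) / (log₂ 16 − log₂ 6) = 287 / (4 − 2.5850) = 202.821 ms/bit
  a = 781 − 202.821 × 2.5850 = 256.714 ms
Then RT(4) = 256.714 + 202.821 × log₂ 4 = 256.714 + 202.821 × 2 ≈ 662.357 ms.

662.4 ms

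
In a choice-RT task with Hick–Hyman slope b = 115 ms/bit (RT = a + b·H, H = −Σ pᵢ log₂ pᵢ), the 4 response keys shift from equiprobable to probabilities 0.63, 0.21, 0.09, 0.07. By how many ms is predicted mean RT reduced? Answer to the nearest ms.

60 ms

The RT saving is b·ΔH. Equiprobable H₀ = log₂(4) = 2.0000 bits; with the given probabilities H = 1.4740 bits.
b·(H₀ − H) = 115 × (2.0000 − 1.4740) = 60.49 ms.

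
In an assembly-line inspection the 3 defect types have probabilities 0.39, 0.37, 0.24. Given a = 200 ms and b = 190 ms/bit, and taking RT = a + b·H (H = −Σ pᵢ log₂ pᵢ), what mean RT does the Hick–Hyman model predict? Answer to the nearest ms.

495 ms

Entropy contributions −pᵢ log₂ pᵢ: 0.5298, 0.5307, 0.4941; sum H = 1.5547 bits.
RT = a + bH = 200 + 190·1.5547 = 495.39 ms.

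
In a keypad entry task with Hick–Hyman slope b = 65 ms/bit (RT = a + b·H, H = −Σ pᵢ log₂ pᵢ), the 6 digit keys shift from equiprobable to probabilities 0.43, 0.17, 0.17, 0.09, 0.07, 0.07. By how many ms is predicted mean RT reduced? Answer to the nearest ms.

The RT saving is b·ΔH. Equiprobable H₀ = log₂(6) = 2.5850 bits; with the given probabilities H = 2.2425 bits.
b·(H₀ − H) = 65 × (2.5850 − 2.2425) = 22.26 ms.

22 ms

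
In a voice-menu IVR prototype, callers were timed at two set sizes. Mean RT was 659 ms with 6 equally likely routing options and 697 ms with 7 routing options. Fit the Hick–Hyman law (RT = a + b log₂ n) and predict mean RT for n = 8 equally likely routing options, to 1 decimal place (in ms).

Solve the two-equation system in a and b:
  b = (697 − 659) / (log₂ 7 − log₂ 6) = 38 / (2.8074 − 2.5850) = 170.869 ms/bit
  a = 659 − 170.869 × 2.5850 = 217.310 ms
Then RT(8) = 217.310 + 170.869 × log₂ 8 = 217.310 + 170.869 × 3 ≈ 729.917 ms.

729.9 ms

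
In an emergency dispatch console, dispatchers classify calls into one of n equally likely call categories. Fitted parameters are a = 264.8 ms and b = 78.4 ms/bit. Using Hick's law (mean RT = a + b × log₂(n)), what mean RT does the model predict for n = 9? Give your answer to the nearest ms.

log₂(9) = 3.1699 bits, so RT = 264.8 + 78.4 × 3.1699 ≈ 513.322 ms.

513 ms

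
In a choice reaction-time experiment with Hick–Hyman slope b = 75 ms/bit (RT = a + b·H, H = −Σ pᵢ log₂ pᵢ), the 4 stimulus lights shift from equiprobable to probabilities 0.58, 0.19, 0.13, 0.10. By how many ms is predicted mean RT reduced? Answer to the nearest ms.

28 ms

The RT saving is b·ΔH. Equiprobable H₀ = log₂(4) = 2.0000 bits; with the given probabilities H = 1.6259 bits.
b·(H₀ − H) = 75 × (2.0000 − 1.6259) = 28.06 ms.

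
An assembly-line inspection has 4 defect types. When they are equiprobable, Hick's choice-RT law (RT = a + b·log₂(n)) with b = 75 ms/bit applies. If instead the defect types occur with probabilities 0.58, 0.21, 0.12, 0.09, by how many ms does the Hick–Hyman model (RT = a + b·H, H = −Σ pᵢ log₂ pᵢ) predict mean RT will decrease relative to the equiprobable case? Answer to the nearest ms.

29 ms

The RT saving is b·ΔH. Equiprobable H₀ = log₂(4) = 2.0000 bits; with the given probabilities H = 1.6084 bits.
b·(H₀ − H) = 75 × (2.0000 − 1.6084) = 29.37 ms.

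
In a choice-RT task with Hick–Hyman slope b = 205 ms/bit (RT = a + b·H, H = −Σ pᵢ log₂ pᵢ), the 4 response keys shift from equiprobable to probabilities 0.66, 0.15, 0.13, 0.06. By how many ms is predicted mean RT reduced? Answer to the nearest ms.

The RT saving is b·ΔH. Equiprobable H₀ = log₂(4) = 2.0000 bits; with the given probabilities H = 1.4324 bits.
b·(H₀ − H) = 205 × (2.0000 − 1.4324) = 116.36 ms.

116 ms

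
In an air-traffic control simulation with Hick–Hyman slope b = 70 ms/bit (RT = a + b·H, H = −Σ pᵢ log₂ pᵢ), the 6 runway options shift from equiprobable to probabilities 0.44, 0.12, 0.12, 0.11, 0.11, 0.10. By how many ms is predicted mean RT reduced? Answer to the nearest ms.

21 ms

The RT saving is b·ΔH. Equiprobable H₀ = log₂(6) = 2.5850 bits; with the given probabilities H = 2.2880 bits.
b·(H₀ − H) = 70 × (2.5850 − 2.2880) = 20.78 ms.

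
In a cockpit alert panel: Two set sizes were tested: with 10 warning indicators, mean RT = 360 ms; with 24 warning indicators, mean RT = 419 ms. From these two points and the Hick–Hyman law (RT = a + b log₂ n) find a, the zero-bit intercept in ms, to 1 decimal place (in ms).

b = (RT₂ − RT₁)/(log₂ n₂ − log₂ n₁) = (419 − 360)/(4.5850 − 3.3219) = 46.713 ms/bit.
Intercept: a = 360 − 46.713·log₂(10) = 204.823 ms.

204.8 ms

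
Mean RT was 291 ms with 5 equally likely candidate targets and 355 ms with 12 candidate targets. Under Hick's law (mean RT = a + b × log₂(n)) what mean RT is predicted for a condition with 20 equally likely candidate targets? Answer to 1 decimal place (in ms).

392.3 ms

Fit slope and intercept:
  b = (355 − 291) / (log₂ 12 − log₂ 5) = 64 / (3.5850 − 2.3219) = 50.672 ms/bit
  a = 291 − 50.672 × 2.3219 = 173.344 ms
Then RT(20) = 173.344 + 50.672 × log₂ 20 = 173.344 + 50.672 × 4.3219 ≈ 392.343 ms.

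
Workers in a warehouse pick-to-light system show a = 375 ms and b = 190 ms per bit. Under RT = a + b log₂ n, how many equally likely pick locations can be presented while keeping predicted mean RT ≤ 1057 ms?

190·log₂ n ≤ 1057 − 375 = 682, giving log₂ n ≤ 3.5895 and n ≤ 12.038. The largest whole number is 12.

12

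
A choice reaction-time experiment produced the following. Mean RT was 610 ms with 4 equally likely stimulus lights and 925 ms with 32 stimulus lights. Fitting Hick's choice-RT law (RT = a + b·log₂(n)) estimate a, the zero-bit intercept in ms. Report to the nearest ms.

b = (RT₂ − RT₁)/(log₂ n₂ − log₂ n₁) = (925 − 610)/(5 − 2) = 105 ms/bit.
a = RT₁ − b·log₂ n₁ = 610 − 105 × 2 = 400.000 ms.

400 ms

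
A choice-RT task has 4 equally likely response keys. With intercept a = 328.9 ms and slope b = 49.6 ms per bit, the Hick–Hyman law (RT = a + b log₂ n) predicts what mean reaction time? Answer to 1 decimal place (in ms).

log₂(4) = 2 bits, so RT = 328.9 + 49.6 × 2 ≈ 428.100 ms.

428.1 ms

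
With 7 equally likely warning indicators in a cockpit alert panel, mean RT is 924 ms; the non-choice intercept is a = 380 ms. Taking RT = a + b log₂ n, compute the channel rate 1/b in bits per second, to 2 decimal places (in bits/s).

Choice component = 924 − 380 = 544 ms over log₂(7) = 2.8074 bits.
b = 544 / 2.8074 = 193.777 ms/bit, so 1/b = 5.161 bits/s.

5.16 bits/s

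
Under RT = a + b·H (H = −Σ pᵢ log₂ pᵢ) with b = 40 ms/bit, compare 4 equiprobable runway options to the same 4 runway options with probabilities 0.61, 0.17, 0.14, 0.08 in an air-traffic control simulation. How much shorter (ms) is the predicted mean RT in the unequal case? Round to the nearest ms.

Equiprobable entropy H₀ = log₂ 4 = 2.0000 bits.
Skewed entropy H = −Σ pᵢ log₂ pᵢ = 1.5582 bits.
ΔRT = b·(H₀ − H) = 40 × 0.4418 = 17.67 ms.

18 ms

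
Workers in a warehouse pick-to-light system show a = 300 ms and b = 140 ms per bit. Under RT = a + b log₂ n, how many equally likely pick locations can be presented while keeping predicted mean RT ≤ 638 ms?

5

140·log₂ n ≤ 638 − 300 = 338, giving log₂ n ≤ 2.4143 and n ≤ 5.331. The largest whole number is 5.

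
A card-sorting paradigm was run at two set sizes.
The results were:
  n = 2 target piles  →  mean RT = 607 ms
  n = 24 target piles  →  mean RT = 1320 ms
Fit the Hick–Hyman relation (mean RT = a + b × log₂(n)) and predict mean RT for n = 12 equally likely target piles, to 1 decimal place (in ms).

1121.1 ms

RT is linear in log₂ n, so two points fix the line:
  b = (1320 − 607) / (log₂ 24 − log₂ 2) = 713 / (4.5850 − 1) = 198.886 ms/bit
  a = 607 − 198.886 × 1 = 408.114 ms
Then RT(12) = 408.114 + 198.886 × log₂ 12 = 408.114 + 198.886 × 3.5850 ≈ 1121.114 ms.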